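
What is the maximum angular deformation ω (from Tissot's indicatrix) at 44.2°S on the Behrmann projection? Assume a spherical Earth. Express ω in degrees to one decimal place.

The Behrmann projection is cylindrical equal-area with φ₀ = 30°. A cylindrical equal-area projection with standard parallel φ₀ has meridian scale h = cos φ / cos φ₀ and parallel scale k = cos φ₀ / cos φ (so areas are preserved, h·k = 1).
At 44.2°: h = 0.8278, k = 1.208; principal scales a = 1.208, b = 0.8278.
sin(ω/2) = (a − b)/(a + b) = 0.3802/2.036 = 0.1867, so ω = 2 arcsin(0.1867) ≈ 21.5°.

21.5°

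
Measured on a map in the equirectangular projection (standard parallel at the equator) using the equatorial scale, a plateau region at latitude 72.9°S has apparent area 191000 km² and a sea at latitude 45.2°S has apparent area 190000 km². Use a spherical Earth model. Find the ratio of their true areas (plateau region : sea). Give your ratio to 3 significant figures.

0.419

On the plate carrée, areal scale = h·k = 1 × sec φ, so true area = apparent × cos φ.
True area of plateau region: 191000 × cos(72.9°) = 191000 × 0.2940 = 56160 km².
True area of sea: 190000 × cos(45.2°) = 190000 × 0.7046 = 133900 km².
Ratio = 56160 / 133900 ≈ 0.419.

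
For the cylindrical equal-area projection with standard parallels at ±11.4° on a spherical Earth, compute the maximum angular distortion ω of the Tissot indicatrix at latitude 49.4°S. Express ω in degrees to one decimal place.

For cylindrical equal-area with standard parallel φ₀, h = cos φ / cos φ₀ and k = cos φ₀ / cos φ, so h·k = 1.
At 49.4°: h = 0.6639, k = 1.506; principal scales a = 1.506, b = 0.6639.
sin(ω/2) = (a − b)/(a + b) = 0.8424/2.170 = 0.3882, so ω = 2 arcsin(0.3882) ≈ 45.7°.

45.7°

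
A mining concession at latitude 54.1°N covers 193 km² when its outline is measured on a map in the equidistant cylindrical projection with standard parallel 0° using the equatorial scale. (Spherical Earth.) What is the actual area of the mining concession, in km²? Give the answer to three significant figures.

113 km²

In the plate carrée (x = Rλ, y = Rφ), meridians are true-scale (h = 1) and parallels are stretched by k = sec φ.
Areal scale = h·k = 1 × sec φ; at 54.1°, h = 1.000, k = 1.705, so h·k = 1.705.
True area = apparent / (areal scale) = 193 / 1.705 ≈ 113 km².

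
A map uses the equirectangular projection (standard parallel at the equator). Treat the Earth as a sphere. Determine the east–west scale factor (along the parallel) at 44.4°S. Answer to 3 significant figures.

1.40

For the equirectangular projection with φ₀ = 0 (plate carrée), h = 1 along meridians and k = sec φ along parallels.
k = 1/cos 44.4° = 1/0.7145 = 1.400.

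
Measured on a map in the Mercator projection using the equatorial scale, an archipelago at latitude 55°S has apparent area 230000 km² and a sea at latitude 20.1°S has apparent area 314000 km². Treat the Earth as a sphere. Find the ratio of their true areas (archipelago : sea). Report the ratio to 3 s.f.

On Mercator the areal scale is sec²φ, so true area = apparent × cos²φ.
True area of archipelago: 230000 × cos²(55°) = 230000 × 0.3290 = 75670 km².
True area of sea: 314000 × cos²(20.1°) = 314000 × 0.8819 = 276900 km².
Ratio = 75670 / 276900 ≈ 0.273.

0.273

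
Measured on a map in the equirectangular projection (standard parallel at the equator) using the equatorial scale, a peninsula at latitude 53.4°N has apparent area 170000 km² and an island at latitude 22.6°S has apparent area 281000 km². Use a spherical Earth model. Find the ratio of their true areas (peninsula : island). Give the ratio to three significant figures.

Plate carrée has h = 1 and k = sec φ, giving areal scale sec φ; true area = (apparent area) · cos φ.
True area of peninsula: 170000 × cos(53.4°) = 170000 × 0.5962 = 101400 km².
True area of island: 281000 × cos(22.6°) = 281000 × 0.9232 = 259400 km².
Ratio = 101400 / 259400 ≈ 0.391.

0.391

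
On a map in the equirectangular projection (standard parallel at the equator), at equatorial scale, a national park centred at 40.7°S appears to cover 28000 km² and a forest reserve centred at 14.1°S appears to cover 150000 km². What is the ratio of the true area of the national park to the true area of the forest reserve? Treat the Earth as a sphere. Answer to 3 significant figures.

0.146

On the plate carrée, areal scale = h·k = 1 × sec φ, so true area = apparent × cos φ.
True area of national park: 28000 × cos(40.7°) = 28000 × 0.7581 = 21230 km².
True area of forest reserve: 150000 × cos(14.1°) = 150000 × 0.9699 = 145500 km².
Ratio = 21230 / 145500 ≈ 0.146.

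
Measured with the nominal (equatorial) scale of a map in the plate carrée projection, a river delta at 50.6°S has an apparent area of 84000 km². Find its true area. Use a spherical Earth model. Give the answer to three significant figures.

Plate carrée maps x = Rλ, y = Rφ. The meridian scale is h = 1 and the parallel scale is k = 1/cos φ = sec φ.
Areal scale = h·k = 1 × sec φ; at 50.6°, h = 1.000, k = 1.575, so h·k = 1.575.
True area = apparent / (areal scale) = 84000 / 1.575 ≈ 53300 km².

53300 km²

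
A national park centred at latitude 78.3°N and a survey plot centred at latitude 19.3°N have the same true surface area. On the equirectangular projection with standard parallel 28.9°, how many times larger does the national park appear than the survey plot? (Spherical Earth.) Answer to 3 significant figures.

In the equirectangular projection with standard parallel φ₀ = 28.9° (x = Rλ cos φ₀, y = Rφ), meridians are true-scale (h = 1) and the parallel scale is k = cos φ₀ / cos φ.
Areal scale at 78.3°: h·k = 1.000 × 4.317 = 4.317.
Areal scale at 19.3°: h·k = 1.000 × 0.9276 = 0.9276.
Ratio = 4.317/0.9276 ≈ 4.65.

4.65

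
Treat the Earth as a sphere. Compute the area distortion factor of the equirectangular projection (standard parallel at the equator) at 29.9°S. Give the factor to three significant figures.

In the plate carrée (x = Rλ, y = Rφ), meridians are true-scale (h = 1) and parallels are stretched by k = sec φ.
Areal scale = h·k = 1 × sec φ; at 29.9°, h = 1.000, k = 1.154, so h·k = 1.154.

1.15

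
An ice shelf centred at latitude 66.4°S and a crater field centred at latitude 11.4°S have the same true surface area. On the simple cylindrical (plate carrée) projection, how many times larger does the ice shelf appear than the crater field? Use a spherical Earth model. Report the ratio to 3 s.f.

In the plate carrée (x = Rλ, y = Rφ), meridians are true-scale (h = 1) and parallels are stretched by k = sec φ.
Areal scale at 66.4°: h·k = 1.000 × 2.498 = 2.498.
Areal scale at 11.4°: h·k = 1.000 × 1.020 = 1.020.
Ratio = 2.498/1.020 ≈ 2.45.

2.45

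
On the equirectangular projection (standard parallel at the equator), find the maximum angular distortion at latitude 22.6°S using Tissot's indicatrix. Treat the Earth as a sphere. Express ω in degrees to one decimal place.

4.6°

Plate carrée maps x = Rλ, y = Rφ. The meridian scale is h = 1 and the parallel scale is k = 1/cos φ = sec φ.
At 22.6°: h = 1.000, k = 1.083; principal scales a = 1.083, b = 1.000.
sin(ω/2) = (a − b)/(a + b) = 0.08318/2.083 = 0.03993, so ω = 2 arcsin(0.03993) ≈ 4.6°.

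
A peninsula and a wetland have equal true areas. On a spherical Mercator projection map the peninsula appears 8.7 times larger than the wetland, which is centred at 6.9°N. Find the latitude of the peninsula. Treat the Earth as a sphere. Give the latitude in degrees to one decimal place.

Mercator areal scale is sec²φ, so apparent-area ratio = sec²φ₁ / sec²φ₂ = cos²φ₂ / cos²φ₁.
cos²φ₂ / cos²φ₁ = 8.7  ⇒  cos φ₁ = cos 6.9° / √8.7 = 0.9928/2.950 = 0.3366.
φ₁ = arccos(0.3366) ≈ 70.3°.

70.3°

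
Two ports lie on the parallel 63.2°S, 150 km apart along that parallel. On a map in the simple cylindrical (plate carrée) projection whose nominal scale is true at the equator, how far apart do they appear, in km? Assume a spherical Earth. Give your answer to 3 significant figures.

In the plate carrée (x = Rλ, y = Rφ), meridians are true-scale (h = 1) and parallels are stretched by k = sec φ.
Along the parallel, k = sec 63.2° = 1/0.4509 = 2.218.
Map distance = 150 × 2.218 ≈ 333 km.

333 km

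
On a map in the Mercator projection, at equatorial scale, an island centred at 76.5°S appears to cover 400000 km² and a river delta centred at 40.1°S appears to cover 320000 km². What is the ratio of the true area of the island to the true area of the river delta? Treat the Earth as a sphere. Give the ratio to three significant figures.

Mercator's areal exaggeration is sec²φ; hence true area = (apparent area) · cos²φ.
True area of island: 400000 × cos²(76.5°) = 400000 × 0.05450 = 21800 km².
True area of river delta: 320000 × cos²(40.1°) = 320000 × 0.5851 = 187200 km².
Ratio = 21800 / 187200 ≈ 0.116.

0.116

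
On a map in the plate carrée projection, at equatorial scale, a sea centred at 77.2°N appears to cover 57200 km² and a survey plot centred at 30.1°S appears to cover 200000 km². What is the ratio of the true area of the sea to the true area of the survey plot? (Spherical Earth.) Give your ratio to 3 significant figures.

0.0732

Plate carrée has h = 1 and k = sec φ, giving areal scale sec φ; true area = (apparent area) · cos φ.
True area of sea: 57200 × cos(77.2°) = 57200 × 0.2215 = 12670 km².
True area of survey plot: 200000 × cos(30.1°) = 200000 × 0.8652 = 173000 km².
Ratio = 12670 / 173000 ≈ 0.0732.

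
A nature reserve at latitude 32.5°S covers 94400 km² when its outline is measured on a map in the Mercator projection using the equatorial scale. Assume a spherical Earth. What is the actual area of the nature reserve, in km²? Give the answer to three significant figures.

67100 km²

The Mercator projection is conformal; its linear scale factor is the same in every direction and equals sec φ = 1/cos φ.
Areal scale = k² = sec²φ = 1/cos²(32.5°) = 1/0.8434² = 1.406.
True area = apparent / (areal scale) = 94400 / 1.406 ≈ 67100 km².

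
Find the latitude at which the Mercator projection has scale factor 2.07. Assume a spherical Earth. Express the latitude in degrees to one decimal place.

61.1°

Mercator scale is k = sec φ = 1/cos φ.
1/cos φ = 2.07  ⇒  cos φ = 0.4831  ⇒  φ = arccos(0.4831) ≈ 61.1°.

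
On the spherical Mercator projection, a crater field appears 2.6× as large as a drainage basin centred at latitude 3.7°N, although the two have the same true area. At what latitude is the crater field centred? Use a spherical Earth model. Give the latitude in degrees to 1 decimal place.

51.8°

Mercator areal scale is sec²φ, so apparent-area ratio = sec²φ₁ / sec²φ₂ = cos²φ₂ / cos²φ₁.
cos²φ₂ / cos²φ₁ = 2.6  ⇒  cos φ₁ = cos 3.7° / √2.6 = 0.9979/1.612 = 0.6189.
φ₁ = arccos(0.6189) ≈ 51.8°.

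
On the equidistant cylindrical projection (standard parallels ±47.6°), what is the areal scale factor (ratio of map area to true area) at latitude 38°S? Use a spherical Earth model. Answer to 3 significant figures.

0.856

The equidistant cylindrical projection with φ₀ = 47.6° has h = 1 (meridians true) and k = cos φ₀ / cos φ along parallels.
Areal scale = h·k = 1 × cos φ₀ / cos φ; at 38°, h = 1.000, k = 0.8557, so h·k = 0.8557.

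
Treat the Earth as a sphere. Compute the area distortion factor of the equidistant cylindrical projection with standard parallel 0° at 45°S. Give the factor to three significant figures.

For the equirectangular projection with φ₀ = 0 (plate carrée), h = 1 along meridians and k = sec φ along parallels.
Areal scale = h·k = 1 × sec φ; at 45°, h = 1.000, k = 1.414, so h·k = 1.414.

1.41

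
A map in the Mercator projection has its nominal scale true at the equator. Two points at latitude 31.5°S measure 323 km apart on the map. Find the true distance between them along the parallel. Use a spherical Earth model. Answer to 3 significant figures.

Mercator is conformal, so the point scale is isotropic: h = k = sec φ = 1/cos φ.
Along the parallel at 31.5°, map distances are exaggerated by k = sec 31.5° = 1.173.
True distance = 323 / 1.173 = 323 × cos 31.5° ≈ 275 km.

275 km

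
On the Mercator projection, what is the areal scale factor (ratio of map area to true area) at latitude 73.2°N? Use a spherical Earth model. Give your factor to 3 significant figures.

12.0

Mercator is conformal, so the point scale is isotropic: h = k = sec φ = 1/cos φ.
Areal scale = k² = sec²φ = 1/cos²(73.2°) = 1/0.2890² = 11.97.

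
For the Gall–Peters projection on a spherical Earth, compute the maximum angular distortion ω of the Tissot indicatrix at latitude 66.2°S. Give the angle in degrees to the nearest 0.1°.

61.1°

Gall–Peters is a cylindrical equal-area projection with standard parallels at ±45°. For cylindrical equal-area with standard parallel φ₀, h = cos φ / cos φ₀ and k = cos φ₀ / cos φ, so h·k = 1.
At 66.2°: h = 0.5707, k = 1.752; principal scales a = 1.752, b = 0.5707.
sin(ω/2) = (a − b)/(a + b) = 1.182/2.323 = 0.5086, so ω = 2 arcsin(0.5086) ≈ 61.1°.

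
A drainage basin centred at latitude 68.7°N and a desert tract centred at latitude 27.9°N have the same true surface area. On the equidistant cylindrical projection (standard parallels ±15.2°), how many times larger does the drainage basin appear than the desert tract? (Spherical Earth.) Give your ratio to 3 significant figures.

2.43

In the equirectangular projection with standard parallel φ₀ = 15.2° (x = Rλ cos φ₀, y = Rφ), meridians are true-scale (h = 1) and the parallel scale is k = cos φ₀ / cos φ.
Areal scale at 68.7°: h·k = 1.000 × 2.657 = 2.657.
Areal scale at 27.9°: h·k = 1.000 × 1.092 = 1.092.
Ratio = 2.657/1.092 ≈ 2.43.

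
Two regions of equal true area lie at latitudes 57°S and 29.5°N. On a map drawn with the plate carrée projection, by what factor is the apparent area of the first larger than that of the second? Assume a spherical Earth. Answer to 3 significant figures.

1.60

Plate carrée maps x = Rλ, y = Rφ. The meridian scale is h = 1 and the parallel scale is k = 1/cos φ = sec φ.
Areal scale at 57°: h·k = 1.000 × 1.836 = 1.836.
Areal scale at 29.5°: h·k = 1.000 × 1.149 = 1.149.
Ratio = 1.836/1.149 ≈ 1.60.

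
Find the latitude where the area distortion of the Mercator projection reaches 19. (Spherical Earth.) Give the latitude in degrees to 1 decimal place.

76.7°

Mercator areal scale is sec²φ.
sec²φ = 19  ⇒  cos²φ = 0.05263  ⇒  cos φ = 0.2294.
φ = arccos(0.2294) ≈ 76.7°.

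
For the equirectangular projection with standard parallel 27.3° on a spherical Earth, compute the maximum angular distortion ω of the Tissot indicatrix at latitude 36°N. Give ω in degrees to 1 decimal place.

With standard parallel φ₀ = 27.3°, the equirectangular projection gives x = Rλ cos φ₀, y = Rφ, so h = 1 and k = cos 27.3° / cos φ.
At 36°: h = 1.000, k = 1.098; principal scales a = 1.098, b = 1.000.
sin(ω/2) = (a − b)/(a + b) = 0.09839/2.098 = 0.04689, so ω = 2 arcsin(0.04689) ≈ 5.4°.

5.4°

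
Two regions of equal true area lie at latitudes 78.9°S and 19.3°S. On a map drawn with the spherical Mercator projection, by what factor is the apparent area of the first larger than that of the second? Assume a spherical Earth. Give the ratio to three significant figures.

On Mercator, area is exaggerated by sec²φ = 1/cos²φ.
At 78.9°: sec²(78.9°) = 1/0.1925² = 26.98.
At 19.3°: sec²(19.3°) = 1/0.9438² = 1.123.
Ratio = 26.98/1.123 = cos²(19.3°)/cos²(78.9°) ≈ 24.0.

24.0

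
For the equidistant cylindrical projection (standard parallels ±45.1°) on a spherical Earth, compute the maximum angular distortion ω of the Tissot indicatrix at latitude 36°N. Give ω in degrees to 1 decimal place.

With standard parallel φ₀ = 45.1°, the equirectangular projection gives x = Rλ cos φ₀, y = Rφ, so h = 1 and k = cos 45.1° / cos φ.
At 36°: h = 1.000, k = 0.8725; principal scales a = 1.000, b = 0.8725.
sin(ω/2) = (a − b)/(a + b) = 0.1275/1.873 = 0.06809, so ω = 2 arcsin(0.06809) ≈ 7.8°.

7.8°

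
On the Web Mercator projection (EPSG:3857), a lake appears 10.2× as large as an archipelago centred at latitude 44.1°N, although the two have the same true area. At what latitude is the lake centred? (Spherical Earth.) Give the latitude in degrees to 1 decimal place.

On Mercator, (apparent₁)/(apparent₂) = sec²φ₁ / sec²φ₂ when true areas are equal.
cos²φ₂ / cos²φ₁ = 10.2  ⇒  cos φ₁ = cos 44.1° / √10.2 = 0.7181/3.194 = 0.2249.
φ₁ = arccos(0.2249) ≈ 77.0°.

77.0°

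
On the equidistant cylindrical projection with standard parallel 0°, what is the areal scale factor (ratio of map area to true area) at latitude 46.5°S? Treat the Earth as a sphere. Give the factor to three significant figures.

Plate carrée maps x = Rλ, y = Rφ. The meridian scale is h = 1 and the parallel scale is k = 1/cos φ = sec φ.
Areal scale = h·k = 1 × sec φ; at 46.5°, h = 1.000, k = 1.453, so h·k = 1.453.

1.45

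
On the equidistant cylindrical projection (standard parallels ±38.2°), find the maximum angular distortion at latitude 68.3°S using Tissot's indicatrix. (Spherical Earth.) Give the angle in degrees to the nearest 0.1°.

In the equirectangular projection with standard parallel φ₀ = 38.2° (x = Rλ cos φ₀, y = Rφ), meridians are true-scale (h = 1) and the parallel scale is k = cos φ₀ / cos φ.
At 68.3°: h = 1.000, k = 2.125; principal scales a = 2.125, b = 1.000.
sin(ω/2) = (a − b)/(a + b) = 1.125/3.125 = 0.3601, so ω = 2 arcsin(0.3601) ≈ 42.2°.

42.2°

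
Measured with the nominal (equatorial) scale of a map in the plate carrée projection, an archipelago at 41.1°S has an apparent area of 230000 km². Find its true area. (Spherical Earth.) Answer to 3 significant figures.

173000 km²

For the equirectangular projection with φ₀ = 0 (plate carrée), h = 1 along meridians and k = sec φ along parallels.
Areal scale = h·k = 1 × sec φ; at 41.1°, h = 1.000, k = 1.327, so h·k = 1.327.
True area = apparent / (areal scale) = 230000 / 1.327 ≈ 173000 km².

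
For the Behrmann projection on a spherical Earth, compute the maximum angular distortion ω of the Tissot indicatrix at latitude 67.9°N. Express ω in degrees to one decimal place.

86.1°

The Behrmann projection is cylindrical equal-area with φ₀ = 30°. For cylindrical equal-area with standard parallel φ₀, h = cos φ / cos φ₀ and k = cos φ₀ / cos φ, so h·k = 1.
At 67.9°: h = 0.4344, k = 2.302; principal scales a = 2.302, b = 0.4344.
sin(ω/2) = (a − b)/(a + b) = 1.867/2.736 = 0.6825, so ω = 2 arcsin(0.6825) ≈ 86.1°.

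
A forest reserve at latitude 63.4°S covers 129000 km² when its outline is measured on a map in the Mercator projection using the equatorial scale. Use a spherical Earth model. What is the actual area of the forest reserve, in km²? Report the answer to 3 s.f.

The Mercator projection is conformal; its linear scale factor is the same in every direction and equals sec φ = 1/cos φ.
Areal scale = k² = sec²φ = 1/cos²(63.4°) = 1/0.4478² = 4.988.
True area = apparent / (areal scale) = 129000 / 4.988 ≈ 25900 km².

25900 km²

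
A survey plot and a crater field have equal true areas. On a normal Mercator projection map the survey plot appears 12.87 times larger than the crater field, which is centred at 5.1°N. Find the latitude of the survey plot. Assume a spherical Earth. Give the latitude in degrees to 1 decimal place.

73.9°

For equal true areas on Mercator, apparent areas scale as sec²φ, so the ratio is cos²φ₂ / cos²φ₁.
cos²φ₂ / cos²φ₁ = 12.87  ⇒  cos φ₁ = cos 5.1° / √12.87 = 0.9960/3.587 = 0.2776.
φ₁ = arccos(0.2776) ≈ 73.9°.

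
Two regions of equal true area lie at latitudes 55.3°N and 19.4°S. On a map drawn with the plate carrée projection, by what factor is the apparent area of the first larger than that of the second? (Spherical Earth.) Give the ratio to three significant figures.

For the equirectangular projection with φ₀ = 0 (plate carrée), h = 1 along meridians and k = sec φ along parallels.
Areal scale at 55.3°: h·k = 1.000 × 1.757 = 1.757.
Areal scale at 19.4°: h·k = 1.000 × 1.060 = 1.060.
Ratio = 1.757/1.060 ≈ 1.66.

1.66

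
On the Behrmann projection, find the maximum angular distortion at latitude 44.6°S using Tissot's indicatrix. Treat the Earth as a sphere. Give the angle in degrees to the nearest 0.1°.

22.3°

Behrmann is a cylindrical equal-area projection with standard parallels at ±30°. A cylindrical equal-area projection with standard parallel φ₀ has meridian scale h = cos φ / cos φ₀ and parallel scale k = cos φ₀ / cos φ (so areas are preserved, h·k = 1).
At 44.6°: h = 0.8222, k = 1.216; principal scales a = 1.216, b = 0.8222.
sin(ω/2) = (a − b)/(a + b) = 0.3941/2.038 = 0.1933, so ω = 2 arcsin(0.1933) ≈ 22.3°.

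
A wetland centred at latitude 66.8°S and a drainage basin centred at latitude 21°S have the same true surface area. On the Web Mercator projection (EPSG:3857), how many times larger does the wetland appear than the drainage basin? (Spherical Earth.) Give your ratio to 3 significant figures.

5.62

Mercator is conformal with k = sec φ, so areal scale = k² = sec²φ.
At 66.8°: sec²(66.8°) = 1/0.3939² = 6.444.
At 21°: sec²(21°) = 1/0.9336² = 1.147.
Ratio = 6.444/1.147 = cos²(21°)/cos²(66.8°) ≈ 5.62.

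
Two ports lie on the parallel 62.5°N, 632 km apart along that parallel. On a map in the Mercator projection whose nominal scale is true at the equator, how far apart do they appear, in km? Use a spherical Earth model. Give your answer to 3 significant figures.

For Mercator, h = k = sec φ (a conformal cylindrical projection has a single point scale, 1/cos φ).
Along the parallel, k = sec 62.5° = 1/0.4617 = 2.166.
Map distance = 632 × 2.166 ≈ 1370 km.

1370 km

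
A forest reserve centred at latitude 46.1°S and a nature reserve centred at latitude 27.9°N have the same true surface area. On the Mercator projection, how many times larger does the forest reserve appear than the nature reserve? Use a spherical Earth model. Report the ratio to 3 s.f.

Mercator is conformal with k = sec φ, so areal scale = k² = sec²φ.
At 46.1°: sec²(46.1°) = 1/0.6934² = 2.080.
At 27.9°: sec²(27.9°) = 1/0.8838² = 1.280.
Ratio = 2.080/1.280 = cos²(27.9°)/cos²(46.1°) ≈ 1.62.

1.62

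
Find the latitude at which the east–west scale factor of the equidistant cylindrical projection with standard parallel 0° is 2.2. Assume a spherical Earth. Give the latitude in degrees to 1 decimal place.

Plate carrée: h = 1, k = sec φ along parallels.
sec φ = 2.2  ⇒  cos φ = 0.4545  ⇒  φ ≈ 63.0°.

63.0°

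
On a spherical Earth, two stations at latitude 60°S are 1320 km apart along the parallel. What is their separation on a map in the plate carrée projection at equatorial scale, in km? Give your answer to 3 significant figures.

Plate carrée maps x = Rλ, y = Rφ. The meridian scale is h = 1 and the parallel scale is k = 1/cos φ = sec φ.
Along the parallel, k = sec 60° = 1/0.5000 = 2.000.
Map distance = 1320 × 2.000 ≈ 2640 km.

2640 km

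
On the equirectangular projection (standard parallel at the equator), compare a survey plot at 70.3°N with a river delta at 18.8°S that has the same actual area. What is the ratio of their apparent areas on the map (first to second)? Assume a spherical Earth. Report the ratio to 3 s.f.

2.81

In the plate carrée (x = Rλ, y = Rφ), meridians are true-scale (h = 1) and parallels are stretched by k = sec φ.
Areal scale at 70.3°: h·k = 1.000 × 2.967 = 2.967.
Areal scale at 18.8°: h·k = 1.000 × 1.056 = 1.056.
Ratio = 2.967/1.056 ≈ 2.81.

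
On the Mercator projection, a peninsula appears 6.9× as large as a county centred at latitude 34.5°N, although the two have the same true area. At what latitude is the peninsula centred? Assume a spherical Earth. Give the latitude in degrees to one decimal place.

71.7°

For equal true areas on Mercator, apparent areas scale as sec²φ, so the ratio is cos²φ₂ / cos²φ₁.
cos²φ₂ / cos²φ₁ = 6.9  ⇒  cos φ₁ = cos 34.5° / √6.9 = 0.8241/2.627 = 0.3137.
φ₁ = arccos(0.3137) ≈ 71.7°.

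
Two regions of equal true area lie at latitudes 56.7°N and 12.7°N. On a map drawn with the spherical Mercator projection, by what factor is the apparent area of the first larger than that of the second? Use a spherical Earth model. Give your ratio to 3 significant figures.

Mercator is conformal with k = sec φ, so areal scale = k² = sec²φ.
At 56.7°: sec²(56.7°) = 1/0.5490² = 3.318.
At 12.7°: sec²(12.7°) = 1/0.9755² = 1.051.
Ratio = 3.318/1.051 = cos²(12.7°)/cos²(56.7°) ≈ 3.16.

3.16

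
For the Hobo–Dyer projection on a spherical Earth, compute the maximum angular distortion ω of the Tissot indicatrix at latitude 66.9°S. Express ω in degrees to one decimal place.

74.7°

The Hobo–Dyer projection is cylindrical equal-area with φ₀ = 37.5°. A cylindrical equal-area projection with standard parallel φ₀ has meridian scale h = cos φ / cos φ₀ and parallel scale k = cos φ₀ / cos φ (so areas are preserved, h·k = 1).
At 66.9°: h = 0.4945, k = 2.022; principal scales a = 2.022, b = 0.4945.
sin(ω/2) = (a − b)/(a + b) = 1.528/2.517 = 0.6070, so ω = 2 arcsin(0.6070) ≈ 74.7°.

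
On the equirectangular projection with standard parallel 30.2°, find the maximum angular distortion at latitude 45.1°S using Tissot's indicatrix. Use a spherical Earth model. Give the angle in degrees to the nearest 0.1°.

In the equirectangular projection with standard parallel φ₀ = 30.2° (x = Rλ cos φ₀, y = Rφ), meridians are true-scale (h = 1) and the parallel scale is k = cos φ₀ / cos φ.
At 45.1°: h = 1.000, k = 1.224; principal scales a = 1.224, b = 1.000.
sin(ω/2) = (a − b)/(a + b) = 0.2244/2.224 = 0.1009, so ω = 2 arcsin(0.1009) ≈ 11.6°.

11.6°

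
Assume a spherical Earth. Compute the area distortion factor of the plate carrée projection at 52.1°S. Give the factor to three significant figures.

Plate carrée maps x = Rλ, y = Rφ. The meridian scale is h = 1 and the parallel scale is k = 1/cos φ = sec φ.
Areal scale = h·k = 1 × sec φ; at 52.1°, h = 1.000, k = 1.628, so h·k = 1.628.

1.63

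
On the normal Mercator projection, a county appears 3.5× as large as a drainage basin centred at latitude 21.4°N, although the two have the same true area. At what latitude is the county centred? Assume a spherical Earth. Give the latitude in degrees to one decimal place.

For equal true areas on Mercator, apparent areas scale as sec²φ, so the ratio is cos²φ₂ / cos²φ₁.
cos²φ₂ / cos²φ₁ = 3.5  ⇒  cos φ₁ = cos 21.4° / √3.5 = 0.9311/1.871 = 0.4977.
φ₁ = arccos(0.4977) ≈ 60.2°.

60.2°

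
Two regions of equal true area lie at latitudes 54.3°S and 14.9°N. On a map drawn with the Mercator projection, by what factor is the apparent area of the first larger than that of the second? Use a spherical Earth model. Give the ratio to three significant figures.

2.74

Mercator areal scale is sec²φ.
At 54.3°: sec²(54.3°) = 1/0.5835² = 2.937.
At 14.9°: sec²(14.9°) = 1/0.9664² = 1.071.
Ratio = 2.937/1.071 = cos²(14.9°)/cos²(54.3°) ≈ 2.74.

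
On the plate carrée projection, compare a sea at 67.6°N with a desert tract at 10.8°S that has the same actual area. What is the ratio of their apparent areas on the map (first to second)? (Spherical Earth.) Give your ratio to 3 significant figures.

In the plate carrée (x = Rλ, y = Rφ), meridians are true-scale (h = 1) and parallels are stretched by k = sec φ.
Areal scale at 67.6°: h·k = 1.000 × 2.624 = 2.624.
Areal scale at 10.8°: h·k = 1.000 × 1.018 = 1.018.
Ratio = 2.624/1.018 ≈ 2.58.

2.58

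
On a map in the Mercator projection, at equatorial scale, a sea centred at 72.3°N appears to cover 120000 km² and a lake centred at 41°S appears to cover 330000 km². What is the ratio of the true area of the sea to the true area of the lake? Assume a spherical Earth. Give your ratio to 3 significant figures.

Since Mercator area scale is 1/cos²φ, the true area equals the apparent area multiplied by cos²φ.
True area of sea: 120000 × cos²(72.3°) = 120000 × 0.09244 = 11090 km².
True area of lake: 330000 × cos²(41°) = 330000 × 0.5696 = 188000 km².
Ratio = 11090 / 188000 ≈ 0.0590.

0.0590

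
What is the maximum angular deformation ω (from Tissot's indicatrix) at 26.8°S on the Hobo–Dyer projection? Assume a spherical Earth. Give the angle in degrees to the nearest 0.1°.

The Hobo–Dyer projection is cylindrical equal-area with φ₀ = 37.5°. For cylindrical equal-area with standard parallel φ₀, h = cos φ / cos φ₀ and k = cos φ₀ / cos φ, so h·k = 1.
At 26.8°: h = 1.125, k = 0.8888; principal scales a = 1.125, b = 0.8888.
sin(ω/2) = (a − b)/(a + b) = 0.2363/2.014 = 0.1173, so ω = 2 arcsin(0.1173) ≈ 13.5°.

13.5°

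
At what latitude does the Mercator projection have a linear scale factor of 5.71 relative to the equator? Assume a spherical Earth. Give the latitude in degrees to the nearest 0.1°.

Mercator scale is k = sec φ = 1/cos φ.
1/cos φ = 5.71  ⇒  cos φ = 0.1751  ⇒  φ = arccos(0.1751) ≈ 79.9°.

79.9°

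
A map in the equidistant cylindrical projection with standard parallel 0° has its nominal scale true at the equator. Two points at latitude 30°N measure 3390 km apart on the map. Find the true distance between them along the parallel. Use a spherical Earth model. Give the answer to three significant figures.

For the equirectangular projection with φ₀ = 0 (plate carrée), h = 1 along meridians and k = sec φ along parallels.
Along the parallel at 30°, map distances are exaggerated by k = sec 30° = 1.155.
True distance = 3390 / 1.155 = 3390 × cos 30° ≈ 2940 km.

2940 km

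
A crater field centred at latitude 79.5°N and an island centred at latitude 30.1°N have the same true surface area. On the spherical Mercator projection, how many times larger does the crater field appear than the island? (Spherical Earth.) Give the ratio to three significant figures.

22.5

Mercator areal scale is sec²φ.
At 79.5°: sec²(79.5°) = 1/0.1822² = 30.11.
At 30.1°: sec²(30.1°) = 1/0.8652² = 1.336.
Ratio = 30.11/1.336 = cos²(30.1°)/cos²(79.5°) ≈ 22.5.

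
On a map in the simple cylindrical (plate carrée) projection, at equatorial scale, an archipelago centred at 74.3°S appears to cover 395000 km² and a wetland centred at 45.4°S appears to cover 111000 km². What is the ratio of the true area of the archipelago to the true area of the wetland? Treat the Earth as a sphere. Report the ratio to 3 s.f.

Plate carrée has h = 1 and k = sec φ, giving areal scale sec φ; true area = (apparent area) · cos φ.
True area of archipelago: 395000 × cos(74.3°) = 395000 × 0.2706 = 106900 km².
True area of wetland: 111000 × cos(45.4°) = 111000 × 0.7022 = 77940 km².
Ratio = 106900 / 77940 ≈ 1.37.

1.37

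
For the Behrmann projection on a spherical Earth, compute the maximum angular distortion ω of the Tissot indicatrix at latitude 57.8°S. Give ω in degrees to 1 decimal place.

Behrmann is a cylindrical equal-area projection with standard parallels at ±30°. Cylindrical equal-area (φ₀ = 30°): h = cos φ / cos 30° along meridians, k = cos 30° / cos φ along parallels; h·k = 1.
At 57.8°: h = 0.6153, k = 1.625; principal scales a = 1.625, b = 0.6153.
sin(ω/2) = (a − b)/(a + b) = 1.010/2.241 = 0.4507, so ω = 2 arcsin(0.4507) ≈ 53.6°.

53.6°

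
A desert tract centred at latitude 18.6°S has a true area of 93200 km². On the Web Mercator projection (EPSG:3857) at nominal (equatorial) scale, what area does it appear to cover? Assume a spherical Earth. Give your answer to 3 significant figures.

104000 km²

For Mercator, h = k = sec φ (a conformal cylindrical projection has a single point scale, 1/cos φ).
Areal scale = k² = sec²φ = 1/cos²(18.6°) = 1/0.9478² = 1.113.
Apparent area = 93200 × 1.113 ≈ 104000 km².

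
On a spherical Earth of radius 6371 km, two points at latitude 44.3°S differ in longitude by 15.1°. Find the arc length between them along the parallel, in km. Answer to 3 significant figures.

1200 km

Arc length along a parallel = R cos φ · Δλ (with Δλ in radians).
= 6371 × cos 44.3° × (15.1° × π/180) = 6371 × 0.7157 × 0.2635 ≈ 1200 km.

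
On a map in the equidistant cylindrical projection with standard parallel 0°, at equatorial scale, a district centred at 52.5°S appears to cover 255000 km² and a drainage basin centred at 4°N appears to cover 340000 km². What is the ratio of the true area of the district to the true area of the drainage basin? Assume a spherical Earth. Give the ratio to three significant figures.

0.458

Plate carrée has h = 1 and k = sec φ, giving areal scale sec φ; true area = (apparent area) · cos φ.
True area of district: 255000 × cos(52.5°) = 255000 × 0.6088 = 155200 km².
True area of drainage basin: 340000 × cos(4°) = 340000 × 0.9976 = 339200 km².
Ratio = 155200 / 339200 ≈ 0.458.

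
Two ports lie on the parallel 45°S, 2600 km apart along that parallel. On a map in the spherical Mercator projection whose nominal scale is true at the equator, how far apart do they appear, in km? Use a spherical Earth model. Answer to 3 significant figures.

3680 km

Mercator is conformal, so the point scale is isotropic: h = k = sec φ = 1/cos φ.
Along the parallel, k = sec 45° = 1/0.7071 = 1.414.
Map distance = 2600 × 1.414 ≈ 3680 km.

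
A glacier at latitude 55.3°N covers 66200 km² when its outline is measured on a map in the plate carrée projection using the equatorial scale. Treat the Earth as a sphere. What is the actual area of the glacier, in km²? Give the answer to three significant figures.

In the plate carrée (x = Rλ, y = Rφ), meridians are true-scale (h = 1) and parallels are stretched by k = sec φ.
Areal scale = h·k = 1 × sec φ; at 55.3°, h = 1.000, k = 1.757, so h·k = 1.757.
True area = apparent / (areal scale) = 66200 / 1.757 ≈ 37700 km².

37700 km²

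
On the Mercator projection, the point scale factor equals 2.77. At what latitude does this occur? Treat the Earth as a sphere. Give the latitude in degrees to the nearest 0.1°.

68.8°

Mercator scale is k = sec φ = 1/cos φ.
1/cos φ = 2.77  ⇒  cos φ = 0.3610  ⇒  φ = arccos(0.3610) ≈ 68.8°.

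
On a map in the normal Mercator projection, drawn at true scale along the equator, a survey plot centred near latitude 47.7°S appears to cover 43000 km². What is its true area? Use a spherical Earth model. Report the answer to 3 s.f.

The Mercator projection is conformal; its linear scale factor is the same in every direction and equals sec φ = 1/cos φ.
Areal scale = k² = sec²φ = 1/cos²(47.7°) = 1/0.6730² = 2.208.
True area = apparent / (areal scale) = 43000 / 2.208 ≈ 19500 km².

19500 km²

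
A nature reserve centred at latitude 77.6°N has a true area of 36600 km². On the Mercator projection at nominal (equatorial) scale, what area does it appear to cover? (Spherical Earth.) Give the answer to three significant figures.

Mercator is conformal, so the point scale is isotropic: h = k = sec φ = 1/cos φ.
Areal scale = k² = sec²φ = 1/cos²(77.6°) = 1/0.2147² = 21.69.
Apparent area = 36600 × 21.69 ≈ 794000 km².

794000 km²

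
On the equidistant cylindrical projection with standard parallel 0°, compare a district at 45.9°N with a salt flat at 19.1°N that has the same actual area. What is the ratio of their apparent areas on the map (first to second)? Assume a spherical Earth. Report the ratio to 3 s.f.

Plate carrée maps x = Rλ, y = Rφ. The meridian scale is h = 1 and the parallel scale is k = 1/cos φ = sec φ.
Areal scale at 45.9°: h·k = 1.000 × 1.437 = 1.437.
Areal scale at 19.1°: h·k = 1.000 × 1.058 = 1.058.
Ratio = 1.437/1.058 ≈ 1.36.

1.36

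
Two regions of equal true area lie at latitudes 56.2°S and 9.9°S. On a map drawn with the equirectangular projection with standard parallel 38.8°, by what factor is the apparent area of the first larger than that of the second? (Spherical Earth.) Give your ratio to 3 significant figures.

1.77

With standard parallel φ₀ = 38.8°, the equirectangular projection gives x = Rλ cos φ₀, y = Rφ, so h = 1 and k = cos 38.8° / cos φ.
Areal scale at 56.2°: h·k = 1.000 × 1.401 = 1.401.
Areal scale at 9.9°: h·k = 1.000 × 0.7911 = 0.7911.
Ratio = 1.401/0.7911 ≈ 1.77.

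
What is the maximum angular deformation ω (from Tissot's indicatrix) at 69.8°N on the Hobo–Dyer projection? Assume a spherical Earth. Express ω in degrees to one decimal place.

85.9°

Hobo–Dyer is a cylindrical equal-area projection with standard parallels at ±37.5°. A cylindrical equal-area projection with standard parallel φ₀ has meridian scale h = cos φ / cos φ₀ and parallel scale k = cos φ₀ / cos φ (so areas are preserved, h·k = 1).
At 69.8°: h = 0.4352, k = 2.298; principal scales a = 2.298, b = 0.4352.
sin(ω/2) = (a − b)/(a + b) = 1.862/2.733 = 0.6815, so ω = 2 arcsin(0.6815) ≈ 85.9°.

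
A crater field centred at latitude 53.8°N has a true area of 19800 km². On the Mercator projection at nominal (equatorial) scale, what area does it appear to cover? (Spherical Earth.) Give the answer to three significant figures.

56800 km²

The Mercator projection is conformal; its linear scale factor is the same in every direction and equals sec φ = 1/cos φ.
Areal scale = k² = sec²φ = 1/cos²(53.8°) = 1/0.5906² = 2.867.
Apparent area = 19800 × 2.867 ≈ 56800 km².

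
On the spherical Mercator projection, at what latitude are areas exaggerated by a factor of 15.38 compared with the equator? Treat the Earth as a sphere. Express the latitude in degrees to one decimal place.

75.2°

Mercator areal scale is sec²φ.
sec²φ = 15.38  ⇒  cos²φ = 0.06502  ⇒  cos φ = 0.2550.
φ = arccos(0.2550) ≈ 75.2°.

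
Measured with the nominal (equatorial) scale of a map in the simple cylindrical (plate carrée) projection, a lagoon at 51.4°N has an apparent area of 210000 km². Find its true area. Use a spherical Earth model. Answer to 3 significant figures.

131000 km²

For the equirectangular projection with φ₀ = 0 (plate carrée), h = 1 along meridians and k = sec φ along parallels.
Areal scale = h·k = 1 × sec φ; at 51.4°, h = 1.000, k = 1.603, so h·k = 1.603.
True area = apparent / (areal scale) = 210000 / 1.603 ≈ 131000 km².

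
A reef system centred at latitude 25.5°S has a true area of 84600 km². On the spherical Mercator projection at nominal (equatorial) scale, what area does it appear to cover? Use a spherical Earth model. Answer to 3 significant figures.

The Mercator projection is conformal; its linear scale factor is the same in every direction and equals sec φ = 1/cos φ.
Areal scale = k² = sec²φ = 1/cos²(25.5°) = 1/0.9026² = 1.228.
Apparent area = 84600 × 1.228 ≈ 104000 km².

104000 km²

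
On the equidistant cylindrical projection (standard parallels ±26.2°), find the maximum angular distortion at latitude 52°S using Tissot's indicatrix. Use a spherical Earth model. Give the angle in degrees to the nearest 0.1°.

21.5°

In the equirectangular projection with standard parallel φ₀ = 26.2° (x = Rλ cos φ₀, y = Rφ), meridians are true-scale (h = 1) and the parallel scale is k = cos φ₀ / cos φ.
At 52°: h = 1.000, k = 1.457; principal scales a = 1.457, b = 1.000.
sin(ω/2) = (a − b)/(a + b) = 0.4574/2.457 = 0.1861, so ω = 2 arcsin(0.1861) ≈ 21.5°.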